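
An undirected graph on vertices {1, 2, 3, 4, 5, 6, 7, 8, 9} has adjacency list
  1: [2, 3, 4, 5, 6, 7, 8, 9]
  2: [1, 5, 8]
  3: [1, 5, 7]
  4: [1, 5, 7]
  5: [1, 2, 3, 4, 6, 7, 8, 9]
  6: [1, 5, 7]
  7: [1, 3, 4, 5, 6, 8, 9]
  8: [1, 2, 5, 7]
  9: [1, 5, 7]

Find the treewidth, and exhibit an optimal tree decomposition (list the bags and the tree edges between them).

Each bag holds 4 vertices, so the decomposition has width 3, which upper-bounds the treewidth. On the other hand G contains the 4-clique {1, 2, 5, 8}. A clique must lie in a single bag of any decomposition, so no decomposition can have width below 3. Combining the bounds, tw(G) = 3.

Treewidth 3.
One such decomposition:
Bags: B1 = {1, 2, 5, 8}  B2 = {1, 5, 7, 8}  B3 = {1, 4, 5, 7}  B4 = {1, 5, 6, 7}  B5 = {1, 5, 7, 9}  B6 = {1, 3, 5, 7}
Tree: B1–B2, B2–B3, B3–B4, B3–B5, B2–B6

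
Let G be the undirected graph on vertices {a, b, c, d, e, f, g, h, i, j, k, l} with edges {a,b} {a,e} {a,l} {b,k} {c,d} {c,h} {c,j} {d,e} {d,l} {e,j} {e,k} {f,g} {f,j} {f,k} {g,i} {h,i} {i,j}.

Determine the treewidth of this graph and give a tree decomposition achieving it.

Treewidth 3.
One optimal decomposition is:
Bags: B1 = {f, g, h, i}  B2 = {f, h, i, j}  B3 = {c, f, h, j}  B4 = {c, f, j, k}  B5 = {c, e, j, k}  B6 = {c, d, e, k}  B7 = {b, d, e, k}  B8 = {a, b, d, e}  B9 = {a, b, d, l}
Tree: B1–B2, B2–B3, B3–B4, B4–B5, B5–B6, B6–B7, B7–B8, B8–B9

Each bag holds 4 vertices, so the decomposition has width 3, which upper-bounds the treewidth. For the lower bound: the 4 vertex sets {g,h,i}, {f}, {j}, {c,d,e,k} are disjoint, each induces a connected subgraph, and every pair is joined by at least one edge of G. Contracting each set to a single vertex therefore yields K_{4} as a minor, and since treewidth is minor-monotone, tw(G) ≥ tw(K_{4}) = 3. Hence tw(G) = 3 exactly.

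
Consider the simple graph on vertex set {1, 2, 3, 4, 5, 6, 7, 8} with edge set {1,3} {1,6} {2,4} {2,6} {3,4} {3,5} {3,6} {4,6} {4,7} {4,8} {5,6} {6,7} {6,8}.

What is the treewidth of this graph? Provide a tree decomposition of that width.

Each bag holds 3 vertices, so the decomposition has width 2, which upper-bounds the treewidth. For the lower bound, the 3 vertices {1, 3, 6} are pairwise adjacent, and any tree decomposition puts a clique entirely inside one bag — forcing width ≥ 2. Therefore the treewidth is 2.

Treewidth 2.
Bags: B1 = {3, 4, 6}  B2 = {2, 4, 6}  B3 = {4, 6, 7}  B4 = {1, 3, 6}  B5 = {3, 5, 6}  B6 = {4, 6, 8}
Tree: B1–B2, B1–B3, B1–B4, B4–B5, B3–B6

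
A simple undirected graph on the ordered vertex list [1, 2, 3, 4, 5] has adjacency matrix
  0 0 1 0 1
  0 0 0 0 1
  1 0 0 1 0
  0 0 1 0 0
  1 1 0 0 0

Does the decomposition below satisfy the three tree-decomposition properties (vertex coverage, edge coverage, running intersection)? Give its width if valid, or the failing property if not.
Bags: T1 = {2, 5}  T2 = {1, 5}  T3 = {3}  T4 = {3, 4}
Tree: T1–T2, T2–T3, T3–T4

No — edge (1,3) lies in no bag.

A tree decomposition must satisfy three properties: every vertex lies in some bag; for every edge, both endpoints lie together in some bag; and for every vertex, the bags containing it form a connected subtree. Here edge (1,3) lies in no bag, so the decomposition is invalid.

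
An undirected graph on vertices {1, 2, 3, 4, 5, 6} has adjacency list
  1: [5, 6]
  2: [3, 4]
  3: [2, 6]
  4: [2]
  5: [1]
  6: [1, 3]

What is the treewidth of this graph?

1

A width-1 tree decomposition is:
Bags: B1 = {1, 5}  B2 = {1, 6}  B3 = {3, 6}  B4 = {2, 3}  B5 = {2, 4}
Tree: B1–B2, B2–B3, B3–B4, B4–B5
Every bag has size at most 2, so the width is 2 − 1 = 1 and tw(G) ≤ 1. G has an edge, so its treewidth is at least 1. Combining the bounds, tw(G) = 1.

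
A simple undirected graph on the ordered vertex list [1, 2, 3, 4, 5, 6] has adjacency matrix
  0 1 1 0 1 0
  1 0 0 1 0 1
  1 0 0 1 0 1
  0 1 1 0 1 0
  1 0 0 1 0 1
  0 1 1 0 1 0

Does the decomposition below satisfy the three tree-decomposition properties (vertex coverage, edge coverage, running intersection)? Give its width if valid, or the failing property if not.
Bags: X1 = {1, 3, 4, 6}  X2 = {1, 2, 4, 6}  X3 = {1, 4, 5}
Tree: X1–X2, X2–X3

No — edge (6,5) lies in no bag.

A tree decomposition must satisfy three properties: every vertex lies in some bag; for every edge, both endpoints lie together in some bag; and for every vertex, the bags containing it form a connected subtree. Here edge (6,5) lies in no bag, so the decomposition is invalid.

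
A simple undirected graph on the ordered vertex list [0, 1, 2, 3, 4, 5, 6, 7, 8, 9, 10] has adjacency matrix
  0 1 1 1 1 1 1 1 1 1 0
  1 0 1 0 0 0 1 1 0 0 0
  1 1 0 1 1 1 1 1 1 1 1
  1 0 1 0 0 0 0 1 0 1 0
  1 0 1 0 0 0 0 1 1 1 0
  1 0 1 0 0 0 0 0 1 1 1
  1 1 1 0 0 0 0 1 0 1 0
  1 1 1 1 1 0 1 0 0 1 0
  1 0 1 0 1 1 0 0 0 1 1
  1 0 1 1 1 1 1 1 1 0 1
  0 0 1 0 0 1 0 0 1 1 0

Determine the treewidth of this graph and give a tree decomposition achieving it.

Treewidth 4.
Bags: B1 = {0, 2, 4, 7, 9}  B2 = {0, 2, 3, 7, 9}  B3 = {0, 2, 4, 8, 9}  B4 = {0, 2, 5, 8, 9}  B5 = {0, 2, 6, 7, 9}  B6 = {0, 1, 2, 6, 7}  B7 = {2, 5, 8, 9, 10}
Tree: B1–B2, B1–B3, B3–B4, B1–B5, B5–B6, B4–B7

Every bag has size at most 5, so the width is 5 − 1 = 4 and tw(G) ≤ 4. For the lower bound, the 5 vertices {0, 1, 2, 6, 7} are pairwise adjacent, and any tree decomposition puts a clique entirely inside one bag — forcing width ≥ 4. Hence tw(G) = 4 exactly.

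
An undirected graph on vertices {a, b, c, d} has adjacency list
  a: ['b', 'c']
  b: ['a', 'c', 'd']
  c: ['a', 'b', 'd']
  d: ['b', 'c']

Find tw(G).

2

A width-2 tree decomposition is:
Bags: B1 = {a, b, c}  B2 = {b, c, d}
Tree: B1–B2
Every bag has size at most 3, so the width is 3 − 1 = 2 and tw(G) ≤ 2. On the other hand G contains the 3-clique {b, c, d}. A clique must lie in a single bag of any decomposition, so no decomposition can have width below 2. Combining the bounds, tw(G) = 2.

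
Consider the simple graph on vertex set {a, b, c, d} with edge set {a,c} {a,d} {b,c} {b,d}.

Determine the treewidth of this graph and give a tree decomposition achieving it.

Every bag has size at most 3, so the width is 3 − 1 = 2 and tw(G) ≤ 2. For the lower bound, G contains the cycle b–c–a–d–b, so G is not a forest; only forests have treewidth ≤ 1, hence tw(G) ≥ 2. Therefore the treewidth is 2.

Treewidth 2.
One such decomposition:
Bags: B1 = {a, b, c}  B2 = {a, b, d}
Tree: B1–B2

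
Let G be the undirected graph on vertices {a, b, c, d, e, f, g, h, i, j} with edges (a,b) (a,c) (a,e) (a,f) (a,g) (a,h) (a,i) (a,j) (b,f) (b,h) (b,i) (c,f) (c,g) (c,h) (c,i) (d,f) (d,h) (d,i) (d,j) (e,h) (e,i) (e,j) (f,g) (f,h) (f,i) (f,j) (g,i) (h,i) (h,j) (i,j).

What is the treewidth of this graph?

A width-4 tree decomposition is:
Bags: B1 = {a, c, f, h, i}  B2 = {a, f, h, i, j}  B3 = {a, c, f, g, i}  B4 = {d, f, h, i, j}  B5 = {a, e, h, i, j}  B6 = {a, b, f, h, i}
Tree: B1–B2, B1–B3, B2–B4, B2–B5, B2–B6
Each bag holds 5 vertices, so the decomposition has width 4, which upper-bounds the treewidth. For the lower bound, the 5 vertices {a, e, h, i, j} are pairwise adjacent, and any tree decomposition puts a clique entirely inside one bag — forcing width ≥ 4. The upper and lower bounds meet at 4, so that is the treewidth.

4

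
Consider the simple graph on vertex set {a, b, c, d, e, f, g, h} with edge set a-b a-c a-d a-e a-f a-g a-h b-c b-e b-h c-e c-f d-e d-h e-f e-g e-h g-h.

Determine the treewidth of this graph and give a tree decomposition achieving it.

The largest bag has 4 vertices, giving width 3; this decomposition certifies tw(G) ≤ 3. For the lower bound, the 4 vertices {a, d, e, h} are pairwise adjacent, and any tree decomposition puts a clique entirely inside one bag — forcing width ≥ 3. Hence tw(G) = 3 exactly.

Treewidth 3.
Bags: B1 = {a, d, e, h}  B2 = {a, b, e, h}  B3 = {a, b, c, e}  B4 = {a, e, g, h}  B5 = {a, c, e, f}
Tree: B1–B2, B2–B3, B2–B4, B3–B5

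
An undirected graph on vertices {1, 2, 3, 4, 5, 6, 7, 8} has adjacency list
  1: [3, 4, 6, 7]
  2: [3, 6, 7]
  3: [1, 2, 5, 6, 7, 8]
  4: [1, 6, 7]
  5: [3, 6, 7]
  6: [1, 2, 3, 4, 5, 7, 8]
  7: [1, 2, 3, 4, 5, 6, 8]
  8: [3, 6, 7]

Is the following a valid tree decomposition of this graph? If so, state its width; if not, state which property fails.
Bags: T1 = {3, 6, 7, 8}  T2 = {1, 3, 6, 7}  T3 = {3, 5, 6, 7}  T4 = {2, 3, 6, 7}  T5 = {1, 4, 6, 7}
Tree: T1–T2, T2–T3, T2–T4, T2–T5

Yes; width 3.

Every vertex of G appears in some bag (union = {1, 2, 3, 4, 5, 6, 7, 8}); every edge is covered by a bag; and for each vertex v the set of bags containing v is connected in the bag tree. The decomposition is therefore valid. The largest bag has 4 vertices, so the width is 3.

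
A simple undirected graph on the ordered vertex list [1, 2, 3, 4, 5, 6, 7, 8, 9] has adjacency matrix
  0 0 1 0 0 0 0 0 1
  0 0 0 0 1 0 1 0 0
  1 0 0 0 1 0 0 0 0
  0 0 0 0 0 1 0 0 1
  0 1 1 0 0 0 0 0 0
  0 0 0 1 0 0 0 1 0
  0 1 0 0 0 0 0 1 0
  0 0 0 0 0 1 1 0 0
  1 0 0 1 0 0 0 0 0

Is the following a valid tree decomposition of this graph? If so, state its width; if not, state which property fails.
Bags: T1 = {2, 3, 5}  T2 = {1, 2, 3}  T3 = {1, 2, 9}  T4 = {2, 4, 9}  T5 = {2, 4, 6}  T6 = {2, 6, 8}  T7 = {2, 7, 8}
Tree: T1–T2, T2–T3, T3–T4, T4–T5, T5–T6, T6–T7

Every vertex of G appears in some bag (union = {1, 2, 3, 4, 5, 6, 7, 8, 9}); every edge is covered by a bag; and for each vertex v the set of bags containing v is connected in the bag tree. The decomposition is therefore valid. The largest bag has 3 vertices, so the width is 2.

Yes; width 2.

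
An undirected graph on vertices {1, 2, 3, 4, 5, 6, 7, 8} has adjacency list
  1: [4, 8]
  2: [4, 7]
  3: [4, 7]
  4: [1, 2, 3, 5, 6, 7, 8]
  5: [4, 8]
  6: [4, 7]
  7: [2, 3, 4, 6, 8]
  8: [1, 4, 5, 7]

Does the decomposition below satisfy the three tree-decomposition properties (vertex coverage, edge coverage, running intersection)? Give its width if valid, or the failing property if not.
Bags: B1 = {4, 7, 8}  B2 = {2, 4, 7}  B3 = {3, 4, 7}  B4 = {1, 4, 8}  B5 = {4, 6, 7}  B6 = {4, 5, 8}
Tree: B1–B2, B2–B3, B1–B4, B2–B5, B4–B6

Vertex coverage: the bags together contain {1, 2, 3, 4, 5, 6, 7, 8}, the full vertex set. Edge coverage: each edge of G has both endpoints in at least one bag. Running intersection: for every vertex, the bags containing it form a connected subtree. All three properties hold, so this is a valid tree decomposition of width max|bag| − 1 = 2, and hence tw(G) ≤ 2.

Yes; width 2.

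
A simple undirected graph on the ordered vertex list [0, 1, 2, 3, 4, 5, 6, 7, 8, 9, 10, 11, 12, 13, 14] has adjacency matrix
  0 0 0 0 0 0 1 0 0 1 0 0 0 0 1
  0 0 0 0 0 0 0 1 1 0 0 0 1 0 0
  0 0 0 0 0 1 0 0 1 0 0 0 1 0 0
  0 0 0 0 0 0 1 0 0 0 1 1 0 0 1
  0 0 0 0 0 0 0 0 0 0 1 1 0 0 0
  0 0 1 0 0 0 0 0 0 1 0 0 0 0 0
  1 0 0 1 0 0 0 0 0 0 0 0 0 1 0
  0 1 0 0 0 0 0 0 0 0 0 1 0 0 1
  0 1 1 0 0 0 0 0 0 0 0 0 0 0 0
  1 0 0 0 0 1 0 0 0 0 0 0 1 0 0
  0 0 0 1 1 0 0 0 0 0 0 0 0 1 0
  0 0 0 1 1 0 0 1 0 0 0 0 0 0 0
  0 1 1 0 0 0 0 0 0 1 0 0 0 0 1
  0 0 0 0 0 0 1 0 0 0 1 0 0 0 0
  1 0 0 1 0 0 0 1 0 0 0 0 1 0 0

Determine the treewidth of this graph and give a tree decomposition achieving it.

Treewidth 3.
One optimal decomposition is:
Bags: B1 = {4, 6, 10, 13}  B2 = {3, 4, 6, 10}  B3 = {3, 4, 6, 11}  B4 = {0, 3, 6, 11}  B5 = {0, 3, 11, 14}  B6 = {0, 7, 11, 14}  B7 = {0, 7, 9, 14}  B8 = {7, 9, 12, 14}  B9 = {1, 7, 9, 12}  B10 = {1, 5, 9, 12}  B11 = {1, 2, 5, 12}  B12 = {1, 2, 5, 8}
Tree: B1–B2, B2–B3, B3–B4, B4–B5, B5–B6, B6–B7, B7–B8, B8–B9, B9–B10, B10–B11, B11–B12

Every bag has size at most 4, so the width is 4 − 1 = 3 and tw(G) ≤ 3. For the lower bound: the 4 vertex sets {4,10,13}, {6}, {3}, {0,7,11,14} are disjoint, each induces a connected subgraph, and every pair is joined by at least one edge of G. Contracting each set to a single vertex therefore yields K_{4} as a minor, and since treewidth is minor-monotone, tw(G) ≥ tw(K_{4}) = 3. Therefore the treewidth is 3.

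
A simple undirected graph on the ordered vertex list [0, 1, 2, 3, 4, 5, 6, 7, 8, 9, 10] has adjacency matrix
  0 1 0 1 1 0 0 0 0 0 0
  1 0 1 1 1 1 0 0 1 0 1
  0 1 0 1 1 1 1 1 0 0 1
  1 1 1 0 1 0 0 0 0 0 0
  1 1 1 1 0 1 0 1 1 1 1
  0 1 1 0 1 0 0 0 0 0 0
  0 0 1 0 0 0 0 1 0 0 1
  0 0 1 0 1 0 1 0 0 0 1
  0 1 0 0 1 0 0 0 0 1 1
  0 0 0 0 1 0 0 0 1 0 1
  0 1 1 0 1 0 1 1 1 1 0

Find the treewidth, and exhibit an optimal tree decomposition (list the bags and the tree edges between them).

The largest bag has 4 vertices, giving width 3; this decomposition certifies tw(G) ≤ 3. Conversely, {0, 1, 3, 4} is a clique of size 4, and the vertices of any clique must share a bag in every tree decomposition; so some bag has ≥ 4 vertices and tw(G) ≥ 3. The upper and lower bounds meet at 3, so that is the treewidth.

Treewidth 3.
One such decomposition:
Bags: B1 = {4, 8, 9, 10}  B2 = {1, 4, 8, 10}  B3 = {1, 2, 4, 10}  B4 = {2, 4, 7, 10}  B5 = {2, 6, 7, 10}  B6 = {1, 2, 3, 4}  B7 = {1, 2, 4, 5}  B8 = {0, 1, 3, 4}
Tree: B1–B2, B2–B3, B3–B4, B4–B5, B3–B6, B6–B7, B6–B8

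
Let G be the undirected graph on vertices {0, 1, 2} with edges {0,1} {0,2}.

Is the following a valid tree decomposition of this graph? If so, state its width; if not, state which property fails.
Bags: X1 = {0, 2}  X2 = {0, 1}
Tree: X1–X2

Every vertex of G appears in some bag (union = {0, 1, 2}); every edge is covered by a bag; and for each vertex v the set of bags containing v is connected in the bag tree. The decomposition is therefore valid. The largest bag has 2 vertices, so the width is 1.

Yes; width 1.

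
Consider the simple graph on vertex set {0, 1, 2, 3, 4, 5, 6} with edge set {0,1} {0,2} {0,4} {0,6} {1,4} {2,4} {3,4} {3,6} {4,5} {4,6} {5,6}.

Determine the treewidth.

2

A width-2 tree decomposition is:
Bags: B1 = {0, 4, 6}  B2 = {0, 1, 4}  B3 = {0, 2, 4}  B4 = {3, 4, 6}  B5 = {4, 5, 6}
Tree: B1–B2, B2–B3, B1–B4, B4–B5
Each bag holds 3 vertices, so the decomposition has width 2, which upper-bounds the treewidth. On the other hand G contains the 3-clique {0, 1, 4}. A clique must lie in a single bag of any decomposition, so no decomposition can have width below 2. Hence tw(G) = 2 exactly.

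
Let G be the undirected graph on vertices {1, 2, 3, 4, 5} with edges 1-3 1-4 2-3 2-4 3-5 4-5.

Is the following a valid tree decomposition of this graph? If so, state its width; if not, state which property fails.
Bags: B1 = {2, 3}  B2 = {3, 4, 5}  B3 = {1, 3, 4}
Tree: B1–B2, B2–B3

A tree decomposition must satisfy three properties: every vertex lies in some bag; for every edge, both endpoints lie together in some bag; and for every vertex, the bags containing it form a connected subtree. Here edge (4,2) lies in no bag, so the decomposition is invalid.

No — edge (4,2) lies in no bag.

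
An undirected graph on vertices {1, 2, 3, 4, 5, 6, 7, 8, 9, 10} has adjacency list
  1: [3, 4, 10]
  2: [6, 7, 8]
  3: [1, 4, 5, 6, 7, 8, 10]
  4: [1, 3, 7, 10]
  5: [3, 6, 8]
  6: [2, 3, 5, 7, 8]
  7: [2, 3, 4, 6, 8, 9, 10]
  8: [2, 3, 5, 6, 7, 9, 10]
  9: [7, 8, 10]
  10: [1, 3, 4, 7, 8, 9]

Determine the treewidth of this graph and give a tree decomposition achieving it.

Treewidth 3.
One such decomposition:
Bags: B1 = {3, 6, 7, 8}  B2 = {3, 7, 8, 10}  B3 = {3, 4, 7, 10}  B4 = {7, 8, 9, 10}  B5 = {1, 3, 4, 10}  B6 = {3, 5, 6, 8}  B7 = {2, 6, 7, 8}
Tree: B1–B2, B2–B3, B2–B4, B3–B5, B1–B6, B1–B7

Every bag has size at most 4, so the width is 4 − 1 = 3 and tw(G) ≤ 3. Conversely, {7, 8, 9, 10} is a clique of size 4, and the vertices of any clique must share a bag in every tree decomposition; so some bag has ≥ 4 vertices and tw(G) ≥ 3. The upper and lower bounds meet at 3, so that is the treewidth.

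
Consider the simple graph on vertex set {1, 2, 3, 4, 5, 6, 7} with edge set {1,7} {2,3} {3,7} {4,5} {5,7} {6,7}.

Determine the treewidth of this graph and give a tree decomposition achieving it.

Treewidth 1.
One such decomposition:
Bags: B1 = {5, 7}  B2 = {4, 5}  B3 = {3, 7}  B4 = {2, 3}  B5 = {6, 7}  B6 = {1, 7}
Tree: B1–B2, B1–B3, B3–B4, B3–B5, B5–B6

Every bag has size at most 2, so the width is 2 − 1 = 1 and tw(G) ≤ 1. Any graph with an edge has treewidth ≥ 1, and G has the edge 7–5. Hence tw(G) = 1 exactly.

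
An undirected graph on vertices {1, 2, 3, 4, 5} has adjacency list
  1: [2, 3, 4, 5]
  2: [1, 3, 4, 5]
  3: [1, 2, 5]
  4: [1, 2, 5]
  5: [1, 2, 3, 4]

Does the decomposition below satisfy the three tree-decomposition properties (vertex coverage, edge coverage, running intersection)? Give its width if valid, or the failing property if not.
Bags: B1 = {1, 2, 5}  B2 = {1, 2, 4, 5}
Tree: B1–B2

No — vertex 3 appears in no bag.

A tree decomposition must satisfy three properties: every vertex lies in some bag; for every edge, both endpoints lie together in some bag; and for every vertex, the bags containing it form a connected subtree. Here vertex 3 appears in no bag, so the decomposition is invalid.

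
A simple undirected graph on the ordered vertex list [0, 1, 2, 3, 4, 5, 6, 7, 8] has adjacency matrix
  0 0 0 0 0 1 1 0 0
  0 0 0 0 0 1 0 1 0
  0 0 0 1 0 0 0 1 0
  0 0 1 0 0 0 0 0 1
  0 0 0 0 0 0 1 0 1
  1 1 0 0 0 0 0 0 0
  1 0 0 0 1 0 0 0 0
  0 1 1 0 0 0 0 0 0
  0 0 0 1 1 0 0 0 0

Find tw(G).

A width-2 tree decomposition is:
Bags: B1 = {3, 4, 8}  B2 = {2, 3, 4}  B3 = {2, 4, 7}  B4 = {1, 4, 7}  B5 = {1, 4, 5}  B6 = {0, 4, 5}  B7 = {0, 4, 6}
Tree: B1–B2, B2–B3, B3–B4, B4–B5, B5–B6, B6–B7
The largest bag has 3 vertices, giving width 2; this decomposition certifies tw(G) ≤ 2. The edges 4–8–3–2–7–1–5–0–6–4 form a cycle, so G is not a tree and its treewidth is at least 2. Therefore the treewidth is 2.

2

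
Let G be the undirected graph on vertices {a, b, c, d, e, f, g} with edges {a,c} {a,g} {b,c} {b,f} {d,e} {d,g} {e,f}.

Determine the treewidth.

A width-2 tree decomposition is:
Bags: B1 = {d, e, f}  B2 = {d, f, g}  B3 = {a, f, g}  B4 = {a, c, f}  B5 = {b, c, f}
Tree: B1–B2, B2–B3, B3–B4, B4–B5
The largest bag has 3 vertices, giving width 2; this decomposition certifies tw(G) ≤ 2. The edges f–e–d–g–a–c–b–f form a cycle, so G is not a tree and its treewidth is at least 2. Combining the bounds, tw(G) = 2.

2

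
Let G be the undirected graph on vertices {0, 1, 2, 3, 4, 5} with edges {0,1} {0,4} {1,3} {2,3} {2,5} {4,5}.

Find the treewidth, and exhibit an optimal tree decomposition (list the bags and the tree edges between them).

Every bag has size at most 3, so the width is 3 − 1 = 2 and tw(G) ≤ 2. For the lower bound, G contains the cycle 5–4–0–1–3–2–5, so G is not a forest; only forests have treewidth ≤ 1, hence tw(G) ≥ 2. Combining the bounds, tw(G) = 2.

Treewidth 2.
One optimal decomposition is:
Bags: B1 = {0, 4, 5}  B2 = {0, 1, 5}  B3 = {1, 3, 5}  B4 = {2, 3, 5}
Tree: B1–B2, B2–B3, B3–B4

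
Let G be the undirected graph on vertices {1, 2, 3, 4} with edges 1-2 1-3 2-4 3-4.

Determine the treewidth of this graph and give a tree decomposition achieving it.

The largest bag has 3 vertices, giving width 2; this decomposition certifies tw(G) ≤ 2. For the lower bound, G contains the cycle 2–1–3–4–2, so G is not a forest; only forests have treewidth ≤ 1, hence tw(G) ≥ 2. Therefore the treewidth is 2.

Treewidth 2.
One such decomposition:
Bags: B1 = {1, 2, 3}  B2 = {2, 3, 4}
Tree: B1–B2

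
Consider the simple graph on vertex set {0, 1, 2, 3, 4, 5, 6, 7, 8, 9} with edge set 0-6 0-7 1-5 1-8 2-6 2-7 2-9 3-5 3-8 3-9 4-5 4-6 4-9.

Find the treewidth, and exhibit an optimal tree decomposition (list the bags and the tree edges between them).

Treewidth 2.
One such decomposition:
Bags: B1 = {1, 3, 8}  B2 = {1, 3, 5}  B3 = {3, 5, 9}  B4 = {4, 5, 9}  B5 = {2, 4, 9}  B6 = {2, 4, 6}  B7 = {2, 6, 7}  B8 = {0, 6, 7}
Tree: B1–B2, B2–B3, B3–B4, B4–B5, B5–B6, B6–B7, B7–B8

The largest bag has 3 vertices, giving width 2; this decomposition certifies tw(G) ≤ 2. The edges 8–1–5–3–8 form a cycle, so G is not a tree and its treewidth is at least 2. Combining the bounds, tw(G) = 2.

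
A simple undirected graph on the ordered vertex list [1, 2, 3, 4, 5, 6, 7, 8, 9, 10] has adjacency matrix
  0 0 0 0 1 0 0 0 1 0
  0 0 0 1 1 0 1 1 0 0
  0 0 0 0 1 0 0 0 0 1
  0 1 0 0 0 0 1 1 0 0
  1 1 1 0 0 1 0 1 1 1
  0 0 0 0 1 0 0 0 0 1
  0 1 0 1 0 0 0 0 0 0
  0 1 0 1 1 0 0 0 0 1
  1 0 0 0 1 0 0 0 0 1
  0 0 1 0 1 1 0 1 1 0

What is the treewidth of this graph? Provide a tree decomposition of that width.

Each bag holds 3 vertices, so the decomposition has width 2, which upper-bounds the treewidth. Conversely, {2, 4, 8} is a clique of size 3, and the vertices of any clique must share a bag in every tree decomposition; so some bag has ≥ 3 vertices and tw(G) ≥ 2. The upper and lower bounds meet at 2, so that is the treewidth.

Treewidth 2.
One such decomposition:
Bags: B1 = {5, 9, 10}  B2 = {5, 8, 10}  B3 = {5, 6, 10}  B4 = {2, 5, 8}  B5 = {2, 4, 8}  B6 = {2, 4, 7}  B7 = {1, 5, 9}  B8 = {3, 5, 10}
Tree: B1–B2, B2–B3, B2–B4, B4–B5, B5–B6, B1–B7, B3–B8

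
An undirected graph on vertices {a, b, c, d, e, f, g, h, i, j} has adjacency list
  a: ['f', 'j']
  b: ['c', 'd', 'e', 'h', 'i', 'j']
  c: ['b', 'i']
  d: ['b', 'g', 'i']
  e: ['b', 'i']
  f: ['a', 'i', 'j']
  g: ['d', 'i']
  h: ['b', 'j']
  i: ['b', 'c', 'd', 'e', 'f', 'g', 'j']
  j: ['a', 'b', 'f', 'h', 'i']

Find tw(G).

2

A width-2 tree decomposition is:
Bags: B1 = {b, i, j}  B2 = {b, d, i}  B3 = {f, i, j}  B4 = {a, f, j}  B5 = {b, h, j}  B6 = {b, e, i}  B7 = {b, c, i}  B8 = {d, g, i}
Tree: B1–B2, B1–B3, B3–B4, B1–B5, B1–B6, B6–B7, B2–B8
Each bag holds 3 vertices, so the decomposition has width 2, which upper-bounds the treewidth. For the lower bound, the 3 vertices {b, h, j} are pairwise adjacent, and any tree decomposition puts a clique entirely inside one bag — forcing width ≥ 2. Hence tw(G) = 2 exactly.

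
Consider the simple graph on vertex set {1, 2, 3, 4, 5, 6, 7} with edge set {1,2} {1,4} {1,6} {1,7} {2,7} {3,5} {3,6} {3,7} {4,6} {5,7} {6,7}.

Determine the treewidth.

A width-2 tree decomposition is:
Bags: B1 = {1, 2, 7}  B2 = {1, 6, 7}  B3 = {1, 4, 6}  B4 = {3, 6, 7}  B5 = {3, 5, 7}
Tree: B1–B2, B2–B3, B2–B4, B4–B5
Every bag has size at most 3, so the width is 3 − 1 = 2 and tw(G) ≤ 2. For the lower bound, the 3 vertices {1, 4, 6} are pairwise adjacent, and any tree decomposition puts a clique entirely inside one bag — forcing width ≥ 2. Hence tw(G) = 2 exactly.

2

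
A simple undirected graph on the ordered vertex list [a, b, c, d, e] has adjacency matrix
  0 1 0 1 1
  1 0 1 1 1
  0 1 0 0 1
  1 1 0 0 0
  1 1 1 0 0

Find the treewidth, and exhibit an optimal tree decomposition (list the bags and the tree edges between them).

Treewidth 2.
One such decomposition:
Bags: B1 = {a, b, e}  B2 = {b, c, e}  B3 = {a, b, d}
Tree: B1–B2, B1–B3

The largest bag has 3 vertices, giving width 2; this decomposition certifies tw(G) ≤ 2. Conversely, {a, b, d} is a clique of size 3, and the vertices of any clique must share a bag in every tree decomposition; so some bag has ≥ 3 vertices and tw(G) ≥ 2. Combining the bounds, tw(G) = 2.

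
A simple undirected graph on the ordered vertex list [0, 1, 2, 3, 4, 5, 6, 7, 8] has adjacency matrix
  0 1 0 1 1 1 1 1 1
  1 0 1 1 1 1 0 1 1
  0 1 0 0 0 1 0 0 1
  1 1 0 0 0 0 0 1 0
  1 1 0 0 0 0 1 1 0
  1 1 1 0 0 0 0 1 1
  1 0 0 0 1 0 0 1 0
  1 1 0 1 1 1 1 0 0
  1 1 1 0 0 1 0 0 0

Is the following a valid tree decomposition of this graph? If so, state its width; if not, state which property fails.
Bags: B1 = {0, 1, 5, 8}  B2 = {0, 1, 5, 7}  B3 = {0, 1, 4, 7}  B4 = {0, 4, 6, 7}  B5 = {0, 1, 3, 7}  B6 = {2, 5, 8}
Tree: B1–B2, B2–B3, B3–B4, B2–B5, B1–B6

No — edge (1,2) lies in no bag.

A tree decomposition must satisfy three properties: every vertex lies in some bag; for every edge, both endpoints lie together in some bag; and for every vertex, the bags containing it form a connected subtree. Here edge (1,2) lies in no bag, so the decomposition is invalid.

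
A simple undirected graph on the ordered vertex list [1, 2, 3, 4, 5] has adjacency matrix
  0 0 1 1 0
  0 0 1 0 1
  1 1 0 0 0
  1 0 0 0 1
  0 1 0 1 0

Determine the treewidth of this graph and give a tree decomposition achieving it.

Treewidth 2.
Bags: B1 = {2, 3, 5}  B2 = {3, 4, 5}  B3 = {1, 3, 4}
Tree: B1–B2, B2–B3

The largest bag has 3 vertices, giving width 2; this decomposition certifies tw(G) ≤ 2. The edges 3–2–5–4–1–3 form a cycle, so G is not a tree and its treewidth is at least 2. The upper and lower bounds meet at 2, so that is the treewidth.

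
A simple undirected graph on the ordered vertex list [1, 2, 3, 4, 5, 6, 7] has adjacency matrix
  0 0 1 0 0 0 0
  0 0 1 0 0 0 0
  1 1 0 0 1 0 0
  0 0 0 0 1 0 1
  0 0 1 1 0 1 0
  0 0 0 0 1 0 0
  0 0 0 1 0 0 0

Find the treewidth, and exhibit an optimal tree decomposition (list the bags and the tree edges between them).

Every bag has size at most 2, so the width is 2 − 1 = 1 and tw(G) ≤ 1. Any graph with an edge has treewidth ≥ 1, and G has the edge 3–1. Therefore the treewidth is 1.

Treewidth 1.
One such decomposition:
Bags: B1 = {1, 3}  B2 = {3, 5}  B3 = {4, 5}  B4 = {4, 7}  B5 = {2, 3}  B6 = {5, 6}
Tree: B1–B2, B2–B3, B3–B4, B1–B5, B2–B6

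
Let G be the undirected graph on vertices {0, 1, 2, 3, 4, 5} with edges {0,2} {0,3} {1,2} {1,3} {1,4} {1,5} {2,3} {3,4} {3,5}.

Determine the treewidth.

2

A width-2 tree decomposition is:
Bags: B1 = {1, 2, 3}  B2 = {1, 3, 5}  B3 = {1, 3, 4}  B4 = {0, 2, 3}
Tree: B1–B2, B1–B3, B1–B4
Every bag has size at most 3, so the width is 3 − 1 = 2 and tw(G) ≤ 2. Conversely, {0, 2, 3} is a clique of size 3, and the vertices of any clique must share a bag in every tree decomposition; so some bag has ≥ 3 vertices and tw(G) ≥ 2. Hence tw(G) = 2 exactly.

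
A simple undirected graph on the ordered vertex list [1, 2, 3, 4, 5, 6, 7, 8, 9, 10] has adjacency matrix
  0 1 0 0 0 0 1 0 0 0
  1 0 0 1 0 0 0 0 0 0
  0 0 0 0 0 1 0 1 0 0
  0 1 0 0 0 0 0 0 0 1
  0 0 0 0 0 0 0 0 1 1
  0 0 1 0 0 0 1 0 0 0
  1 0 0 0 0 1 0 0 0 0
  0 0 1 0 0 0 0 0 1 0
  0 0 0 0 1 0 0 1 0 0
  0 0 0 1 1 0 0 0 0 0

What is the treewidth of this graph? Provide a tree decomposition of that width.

Treewidth 2.
One optimal decomposition is:
Bags: B1 = {5, 9, 10}  B2 = {8, 9, 10}  B3 = {3, 8, 10}  B4 = {3, 6, 10}  B5 = {6, 7, 10}  B6 = {1, 7, 10}  B7 = {1, 2, 10}  B8 = {2, 4, 10}
Tree: B1–B2, B2–B3, B3–B4, B4–B5, B5–B6, B6–B7, B7–B8

Every bag has size at most 3, so the width is 3 − 1 = 2 and tw(G) ≤ 2. For the lower bound, G contains the cycle 10–5–9–8–3–6–7–1–2–4–10, so G is not a forest; only forests have treewidth ≤ 1, hence tw(G) ≥ 2. Combining the bounds, tw(G) = 2.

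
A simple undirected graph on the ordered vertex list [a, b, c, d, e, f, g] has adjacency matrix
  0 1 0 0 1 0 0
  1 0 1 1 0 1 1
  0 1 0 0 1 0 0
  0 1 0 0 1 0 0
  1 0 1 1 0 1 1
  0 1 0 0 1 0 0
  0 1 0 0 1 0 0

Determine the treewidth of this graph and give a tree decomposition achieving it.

Every bag has size at most 3, so the width is 3 − 1 = 2 and tw(G) ≤ 2. For the lower bound, G contains the cycle b–f–e–c–b, so G is not a forest; only forests have treewidth ≤ 1, hence tw(G) ≥ 2. Combining the bounds, tw(G) = 2.

Treewidth 2.
One optimal decomposition is:
Bags: B1 = {b, e, f}  B2 = {b, c, e}  B3 = {a, b, e}  B4 = {b, d, e}  B5 = {b, e, g}
Tree: B1–B2, B2–B3, B3–B4, B4–B5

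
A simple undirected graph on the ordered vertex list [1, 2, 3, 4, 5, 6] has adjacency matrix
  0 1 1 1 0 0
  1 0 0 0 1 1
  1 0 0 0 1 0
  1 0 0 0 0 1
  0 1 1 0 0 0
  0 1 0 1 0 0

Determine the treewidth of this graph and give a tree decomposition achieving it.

Treewidth 2.
Bags: B1 = {1, 4, 6}  B2 = {1, 2, 6}  B3 = {1, 2, 3}  B4 = {2, 3, 5}
Tree: B1–B2, B2–B3, B3–B4

Each bag holds 3 vertices, so the decomposition has width 2, which upper-bounds the treewidth. The edges 4–6–2–1–4 form a cycle, so G is not a tree and its treewidth is at least 2. Hence tw(G) = 2 exactly.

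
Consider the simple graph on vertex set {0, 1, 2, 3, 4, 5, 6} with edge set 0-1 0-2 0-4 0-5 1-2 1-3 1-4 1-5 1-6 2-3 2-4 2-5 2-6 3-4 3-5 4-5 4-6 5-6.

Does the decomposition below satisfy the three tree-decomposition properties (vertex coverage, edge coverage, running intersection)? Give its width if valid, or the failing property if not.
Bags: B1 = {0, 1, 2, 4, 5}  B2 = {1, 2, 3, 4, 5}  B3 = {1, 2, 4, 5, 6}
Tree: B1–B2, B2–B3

Yes; width 4.

Every vertex of G appears in some bag (union = {0, 1, 2, 3, 4, 5, 6}); every edge is covered by a bag; and for each vertex v the set of bags containing v is connected in the bag tree. The decomposition is therefore valid. The largest bag has 5 vertices, so the width is 4.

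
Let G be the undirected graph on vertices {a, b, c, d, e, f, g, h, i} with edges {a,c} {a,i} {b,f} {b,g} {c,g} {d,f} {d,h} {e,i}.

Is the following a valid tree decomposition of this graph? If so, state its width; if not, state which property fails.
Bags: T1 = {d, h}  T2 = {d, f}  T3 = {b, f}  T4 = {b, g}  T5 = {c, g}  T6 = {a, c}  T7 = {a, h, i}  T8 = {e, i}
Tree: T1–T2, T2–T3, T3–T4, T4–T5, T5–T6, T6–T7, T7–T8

A tree decomposition must satisfy three properties: every vertex lies in some bag; for every edge, both endpoints lie together in some bag; and for every vertex, the bags containing it form a connected subtree. Here bags containing vertex h are not connected in the tree, so the decomposition is invalid.

No — bags containing vertex h are not connected in the tree.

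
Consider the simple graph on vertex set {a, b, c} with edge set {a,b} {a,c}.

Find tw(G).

A width-1 tree decomposition is:
Bags: B1 = {a, b}  B2 = {a, c}
Tree: B1–B2
The largest bag has 2 vertices, giving width 1; this decomposition certifies tw(G) ≤ 1. G has an edge, so its treewidth is at least 1. Therefore the treewidth is 1.

1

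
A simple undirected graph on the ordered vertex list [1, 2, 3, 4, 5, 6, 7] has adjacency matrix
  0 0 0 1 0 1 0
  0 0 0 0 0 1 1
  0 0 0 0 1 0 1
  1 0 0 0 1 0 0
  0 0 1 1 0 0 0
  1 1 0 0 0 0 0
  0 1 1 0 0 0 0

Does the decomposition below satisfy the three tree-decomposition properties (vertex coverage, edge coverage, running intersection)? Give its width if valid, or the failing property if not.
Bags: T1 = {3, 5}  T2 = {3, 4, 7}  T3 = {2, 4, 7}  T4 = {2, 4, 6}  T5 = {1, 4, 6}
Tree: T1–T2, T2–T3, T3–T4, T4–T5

A tree decomposition must satisfy three properties: every vertex lies in some bag; for every edge, both endpoints lie together in some bag; and for every vertex, the bags containing it form a connected subtree. Here edge (4,5) lies in no bag, so the decomposition is invalid.

No — edge (4,5) lies in no bag.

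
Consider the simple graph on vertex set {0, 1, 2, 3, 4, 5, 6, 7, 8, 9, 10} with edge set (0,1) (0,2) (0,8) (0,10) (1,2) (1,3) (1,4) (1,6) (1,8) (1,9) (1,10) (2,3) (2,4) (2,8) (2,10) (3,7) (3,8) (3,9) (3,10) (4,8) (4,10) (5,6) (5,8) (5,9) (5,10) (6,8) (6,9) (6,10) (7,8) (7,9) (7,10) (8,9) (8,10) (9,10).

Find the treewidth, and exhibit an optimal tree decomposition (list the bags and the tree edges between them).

Treewidth 4.
Bags: B1 = {1, 3, 8, 9, 10}  B2 = {1, 2, 3, 8, 10}  B3 = {1, 6, 8, 9, 10}  B4 = {0, 1, 2, 8, 10}  B5 = {5, 6, 8, 9, 10}  B6 = {1, 2, 4, 8, 10}  B7 = {3, 7, 8, 9, 10}
Tree: B1–B2, B1–B3, B2–B4, B3–B5, B2–B6, B1–B7

Every bag has size at most 5, so the width is 5 − 1 = 4 and tw(G) ≤ 4. Conversely, {1, 3, 8, 9, 10} is a clique of size 5, and the vertices of any clique must share a bag in every tree decomposition; so some bag has ≥ 5 vertices and tw(G) ≥ 4. Therefore the treewidth is 4.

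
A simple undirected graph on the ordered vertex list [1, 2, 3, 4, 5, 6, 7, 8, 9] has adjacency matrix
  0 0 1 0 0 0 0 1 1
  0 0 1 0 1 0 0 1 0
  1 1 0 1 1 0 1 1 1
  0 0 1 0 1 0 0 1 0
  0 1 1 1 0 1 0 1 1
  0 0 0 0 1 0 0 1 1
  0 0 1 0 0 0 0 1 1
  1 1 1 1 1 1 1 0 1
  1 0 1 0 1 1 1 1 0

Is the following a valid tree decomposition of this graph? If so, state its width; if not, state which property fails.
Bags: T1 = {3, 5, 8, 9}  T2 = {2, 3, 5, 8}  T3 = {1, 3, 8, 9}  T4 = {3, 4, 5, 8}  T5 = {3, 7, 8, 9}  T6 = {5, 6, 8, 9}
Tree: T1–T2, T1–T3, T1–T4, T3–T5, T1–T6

Vertex coverage: the bags together contain {1, 2, 3, 4, 5, 6, 7, 8, 9}, the full vertex set. Edge coverage: each edge of G has both endpoints in at least one bag. Running intersection: for every vertex, the bags containing it form a connected subtree. All three properties hold, so this is a valid tree decomposition of width max|bag| − 1 = 3, and hence tw(G) ≤ 3.

Yes; width 3.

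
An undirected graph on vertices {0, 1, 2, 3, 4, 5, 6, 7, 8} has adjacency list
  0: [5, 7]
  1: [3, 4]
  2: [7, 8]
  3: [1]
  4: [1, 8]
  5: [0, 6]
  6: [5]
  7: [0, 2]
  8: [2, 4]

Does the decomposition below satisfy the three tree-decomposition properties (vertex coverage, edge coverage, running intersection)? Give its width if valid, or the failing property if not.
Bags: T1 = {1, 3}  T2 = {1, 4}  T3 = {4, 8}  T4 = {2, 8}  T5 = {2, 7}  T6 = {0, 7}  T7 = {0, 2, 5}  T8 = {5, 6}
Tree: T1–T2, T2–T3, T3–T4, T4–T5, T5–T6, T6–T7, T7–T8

No — bags containing vertex 2 are not connected in the tree.

A tree decomposition must satisfy three properties: every vertex lies in some bag; for every edge, both endpoints lie together in some bag; and for every vertex, the bags containing it form a connected subtree. Here bags containing vertex 2 are not connected in the tree, so the decomposition is invalid.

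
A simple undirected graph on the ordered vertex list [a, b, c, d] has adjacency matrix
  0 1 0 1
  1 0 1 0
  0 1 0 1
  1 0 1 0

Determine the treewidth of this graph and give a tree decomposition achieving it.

Treewidth 2.
Bags: B1 = {a, c, d}  B2 = {a, b, c}
Tree: B1–B2

Every bag has size at most 3, so the width is 3 − 1 = 2 and tw(G) ≤ 2. Since c–d–a–b–c is a cycle in G, G is not acyclic. Forests are exactly the graphs of treewidth ≤ 1, so tw(G) ≥ 2. Combining the bounds, tw(G) = 2.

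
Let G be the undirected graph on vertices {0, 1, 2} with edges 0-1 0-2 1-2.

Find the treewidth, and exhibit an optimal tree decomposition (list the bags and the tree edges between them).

A single bag containing all 3 vertices is trivially a valid decomposition of width 2. Conversely, {0, 1, 2} is a clique of size 3, and the vertices of any clique must share a bag in every tree decomposition; so some bag has ≥ 3 vertices and tw(G) ≥ 2. Therefore the treewidth is 2.

Treewidth 2.
One optimal decomposition is:
Bags: B1 = {0, 1, 2}
Tree: (single bag)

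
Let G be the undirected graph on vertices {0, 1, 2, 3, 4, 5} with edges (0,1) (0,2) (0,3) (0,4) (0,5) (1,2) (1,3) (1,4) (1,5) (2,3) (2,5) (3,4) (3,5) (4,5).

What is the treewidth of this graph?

A width-4 tree decomposition is:
Bags: B1 = {0, 1, 3, 4, 5}  B2 = {0, 1, 2, 3, 5}
Tree: B1–B2
Every bag has size at most 5, so the width is 5 − 1 = 4 and tw(G) ≤ 4. For the lower bound, the 5 vertices {0, 1, 2, 3, 5} are pairwise adjacent, and any tree decomposition puts a clique entirely inside one bag — forcing width ≥ 4. The upper and lower bounds meet at 4, so that is the treewidth.

4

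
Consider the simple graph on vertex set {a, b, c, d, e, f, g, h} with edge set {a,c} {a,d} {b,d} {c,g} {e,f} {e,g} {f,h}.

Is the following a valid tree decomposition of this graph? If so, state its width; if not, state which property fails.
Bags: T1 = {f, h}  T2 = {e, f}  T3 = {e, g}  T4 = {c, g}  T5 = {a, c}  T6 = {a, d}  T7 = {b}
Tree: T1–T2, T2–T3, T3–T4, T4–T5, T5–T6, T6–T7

A tree decomposition must satisfy three properties: every vertex lies in some bag; for every edge, both endpoints lie together in some bag; and for every vertex, the bags containing it form a connected subtree. Here edge (d,b) lies in no bag, so the decomposition is invalid.

No — edge (d,b) lies in no bag.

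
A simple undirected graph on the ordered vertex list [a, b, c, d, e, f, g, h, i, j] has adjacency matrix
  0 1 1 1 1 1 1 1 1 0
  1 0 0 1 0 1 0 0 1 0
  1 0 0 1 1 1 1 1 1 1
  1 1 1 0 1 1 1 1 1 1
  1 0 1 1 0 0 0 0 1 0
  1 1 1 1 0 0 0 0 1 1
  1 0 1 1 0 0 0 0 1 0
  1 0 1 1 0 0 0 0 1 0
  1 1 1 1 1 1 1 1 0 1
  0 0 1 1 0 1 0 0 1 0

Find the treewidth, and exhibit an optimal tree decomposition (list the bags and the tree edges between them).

Every bag has size at most 5, so the width is 5 − 1 = 4 and tw(G) ≤ 4. On the other hand G contains the 5-clique {c, d, f, i, j}. A clique must lie in a single bag of any decomposition, so no decomposition can have width below 4. Therefore the treewidth is 4.

Treewidth 4.
One such decomposition:
Bags: B1 = {a, c, d, e, i}  B2 = {a, c, d, h, i}  B3 = {a, c, d, f, i}  B4 = {a, c, d, g, i}  B5 = {a, b, d, f, i}  B6 = {c, d, f, i, j}
Tree: B1–B2, B1–B3, B2–B4, B3–B5, B3–B6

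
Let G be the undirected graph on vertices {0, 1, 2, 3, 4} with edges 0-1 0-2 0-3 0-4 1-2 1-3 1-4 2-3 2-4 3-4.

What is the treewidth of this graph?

A width-4 tree decomposition is:
Bags: B1 = {0, 1, 2, 3, 4}
Tree: (single bag)
A single bag containing all 5 vertices is trivially a valid decomposition of width 4. On the other hand G contains the 5-clique {0, 1, 2, 3, 4}. A clique must lie in a single bag of any decomposition, so no decomposition can have width below 4. The upper and lower bounds meet at 4, so that is the treewidth.

4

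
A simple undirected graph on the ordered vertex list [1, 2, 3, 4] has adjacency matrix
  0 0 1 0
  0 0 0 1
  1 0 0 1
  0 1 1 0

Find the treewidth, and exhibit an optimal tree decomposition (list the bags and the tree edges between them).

Treewidth 1.
Bags: B1 = {1, 3}  B2 = {3, 4}  B3 = {2, 4}
Tree: B1–B2, B2–B3

Each bag holds 2 vertices, so the decomposition has width 1, which upper-bounds the treewidth. Any graph with an edge has treewidth ≥ 1, and G has the edge 1–3. Combining the bounds, tw(G) = 1.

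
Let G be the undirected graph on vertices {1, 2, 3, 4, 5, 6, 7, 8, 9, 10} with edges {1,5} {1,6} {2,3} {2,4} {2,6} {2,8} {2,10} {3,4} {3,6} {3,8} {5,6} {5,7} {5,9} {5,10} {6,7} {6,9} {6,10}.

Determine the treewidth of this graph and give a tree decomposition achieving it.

Treewidth 2.
One such decomposition:
Bags: B1 = {5, 6, 7}  B2 = {5, 6, 9}  B3 = {5, 6, 10}  B4 = {2, 6, 10}  B5 = {2, 3, 6}  B6 = {2, 3, 8}  B7 = {2, 3, 4}  B8 = {1, 5, 6}
Tree: B1–B2, B2–B3, B3–B4, B4–B5, B5–B6, B6–B7, B2–B8

The largest bag has 3 vertices, giving width 2; this decomposition certifies tw(G) ≤ 2. Conversely, {2, 3, 8} is a clique of size 3, and the vertices of any clique must share a bag in every tree decomposition; so some bag has ≥ 3 vertices and tw(G) ≥ 2. Therefore the treewidth is 2.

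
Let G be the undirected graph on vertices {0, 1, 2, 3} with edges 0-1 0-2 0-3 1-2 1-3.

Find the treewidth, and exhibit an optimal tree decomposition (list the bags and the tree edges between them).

The largest bag has 3 vertices, giving width 2; this decomposition certifies tw(G) ≤ 2. Conversely, {0, 1, 2} is a clique of size 3, and the vertices of any clique must share a bag in every tree decomposition; so some bag has ≥ 3 vertices and tw(G) ≥ 2. Therefore the treewidth is 2.

Treewidth 2.
One optimal decomposition is:
Bags: B1 = {0, 1, 2}  B2 = {0, 1, 3}
Tree: B1–B2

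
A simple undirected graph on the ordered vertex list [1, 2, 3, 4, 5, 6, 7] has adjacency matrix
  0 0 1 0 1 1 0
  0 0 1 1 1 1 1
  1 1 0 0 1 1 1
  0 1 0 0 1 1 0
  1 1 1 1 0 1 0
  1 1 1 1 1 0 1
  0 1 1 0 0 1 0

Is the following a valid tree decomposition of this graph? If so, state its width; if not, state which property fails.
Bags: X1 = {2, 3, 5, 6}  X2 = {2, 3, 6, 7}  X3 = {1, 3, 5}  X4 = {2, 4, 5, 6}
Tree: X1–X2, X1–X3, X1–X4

A tree decomposition must satisfy three properties: every vertex lies in some bag; for every edge, both endpoints lie together in some bag; and for every vertex, the bags containing it form a connected subtree. Here edge (6,1) lies in no bag, so the decomposition is invalid.

No — edge (6,1) lies in no bag.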